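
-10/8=-5/4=-1.25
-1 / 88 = -0.01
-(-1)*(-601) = -601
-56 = -56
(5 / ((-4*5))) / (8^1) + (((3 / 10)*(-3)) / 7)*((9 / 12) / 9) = -47 / 1120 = -0.04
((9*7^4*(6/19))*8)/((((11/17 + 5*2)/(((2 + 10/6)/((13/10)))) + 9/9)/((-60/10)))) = -11637743040/169651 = -68598.14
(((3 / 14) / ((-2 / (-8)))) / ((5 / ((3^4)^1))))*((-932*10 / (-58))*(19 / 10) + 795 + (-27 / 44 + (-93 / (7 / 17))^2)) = 791741937339 / 1094170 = 723600.48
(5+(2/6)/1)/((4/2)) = 2.67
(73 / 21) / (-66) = -0.05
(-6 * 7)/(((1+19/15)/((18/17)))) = -5670/289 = -19.62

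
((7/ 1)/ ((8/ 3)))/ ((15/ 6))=21/ 20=1.05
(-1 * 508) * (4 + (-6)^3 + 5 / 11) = 1182116 / 11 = 107465.09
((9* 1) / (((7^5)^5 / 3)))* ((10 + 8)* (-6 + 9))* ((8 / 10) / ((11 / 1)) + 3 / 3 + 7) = 647352 / 73758774081518069544385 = 0.00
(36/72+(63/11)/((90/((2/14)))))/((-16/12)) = -21/55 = -0.38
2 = 2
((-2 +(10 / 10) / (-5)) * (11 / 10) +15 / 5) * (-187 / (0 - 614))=5423 / 30700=0.18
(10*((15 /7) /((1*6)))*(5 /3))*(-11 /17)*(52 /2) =-35750 /357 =-100.14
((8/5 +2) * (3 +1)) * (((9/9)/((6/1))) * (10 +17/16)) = 531/20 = 26.55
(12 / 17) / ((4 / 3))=9 / 17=0.53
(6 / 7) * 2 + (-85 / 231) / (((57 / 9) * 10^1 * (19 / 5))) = 95219 / 55594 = 1.71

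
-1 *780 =-780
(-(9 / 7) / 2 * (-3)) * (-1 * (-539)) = 1039.50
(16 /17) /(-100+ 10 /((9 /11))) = -72 /6715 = -0.01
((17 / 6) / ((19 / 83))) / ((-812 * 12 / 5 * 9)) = -7055 / 9997344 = -0.00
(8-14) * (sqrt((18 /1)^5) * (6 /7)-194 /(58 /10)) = 5820 /29-34992 * sqrt(2) /7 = -6868.76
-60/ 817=-0.07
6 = 6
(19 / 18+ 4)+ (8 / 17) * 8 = 2699 / 306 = 8.82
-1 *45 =-45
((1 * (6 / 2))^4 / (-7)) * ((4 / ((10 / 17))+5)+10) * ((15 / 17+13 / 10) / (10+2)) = -155979 / 3400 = -45.88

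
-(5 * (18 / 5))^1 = -18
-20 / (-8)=5 / 2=2.50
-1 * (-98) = 98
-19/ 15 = -1.27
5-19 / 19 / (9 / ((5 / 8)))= 355 / 72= 4.93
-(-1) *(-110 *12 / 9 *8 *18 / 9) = -7040 / 3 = -2346.67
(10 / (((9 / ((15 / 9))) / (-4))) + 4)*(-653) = 60076 / 27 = 2225.04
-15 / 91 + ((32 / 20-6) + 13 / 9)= -12778 / 4095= -3.12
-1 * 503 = -503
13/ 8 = 1.62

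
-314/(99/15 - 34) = 1570/137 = 11.46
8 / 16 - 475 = -949 / 2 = -474.50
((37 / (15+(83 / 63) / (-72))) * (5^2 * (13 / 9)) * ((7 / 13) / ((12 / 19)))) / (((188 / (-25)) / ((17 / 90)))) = -73199875 / 38327748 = -1.91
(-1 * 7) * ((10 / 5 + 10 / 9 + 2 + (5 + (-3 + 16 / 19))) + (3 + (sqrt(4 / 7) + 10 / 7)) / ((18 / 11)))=-25519 / 342 - 11 * sqrt(7) / 9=-77.85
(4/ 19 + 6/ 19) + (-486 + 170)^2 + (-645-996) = 1866095/ 19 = 98215.53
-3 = -3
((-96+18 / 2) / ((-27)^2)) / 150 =-0.00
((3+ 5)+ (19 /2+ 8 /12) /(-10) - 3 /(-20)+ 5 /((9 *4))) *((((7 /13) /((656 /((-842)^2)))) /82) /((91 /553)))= 128300683357 /409088160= 313.63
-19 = -19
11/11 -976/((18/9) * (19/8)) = -204.47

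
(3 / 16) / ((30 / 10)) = 1 / 16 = 0.06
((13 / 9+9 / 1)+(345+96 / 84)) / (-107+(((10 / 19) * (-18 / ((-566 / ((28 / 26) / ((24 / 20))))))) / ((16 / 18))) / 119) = -106782165620 / 32041737063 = -3.33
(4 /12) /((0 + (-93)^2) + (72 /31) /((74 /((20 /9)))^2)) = 127317 /3303494999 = 0.00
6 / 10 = 3 / 5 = 0.60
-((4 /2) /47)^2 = -4 /2209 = -0.00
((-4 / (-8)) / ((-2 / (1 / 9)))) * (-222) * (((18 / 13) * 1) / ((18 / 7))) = 259 / 78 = 3.32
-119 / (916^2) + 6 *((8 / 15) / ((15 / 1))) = 13415971 / 62929200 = 0.21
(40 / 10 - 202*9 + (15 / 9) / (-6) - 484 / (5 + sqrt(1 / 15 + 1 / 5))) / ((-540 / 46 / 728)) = 7635949906 / 64395 - 1157728*sqrt(15) / 7155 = 117953.18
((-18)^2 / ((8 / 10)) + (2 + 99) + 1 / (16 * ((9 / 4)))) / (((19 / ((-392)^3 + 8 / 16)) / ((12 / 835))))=-23055456.44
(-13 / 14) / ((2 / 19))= -247 / 28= -8.82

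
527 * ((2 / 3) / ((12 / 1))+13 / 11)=129115 / 198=652.10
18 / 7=2.57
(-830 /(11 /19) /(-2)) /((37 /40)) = 315400 /407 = 774.94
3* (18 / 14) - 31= -190 / 7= -27.14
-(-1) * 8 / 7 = 8 / 7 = 1.14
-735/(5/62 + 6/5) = -227850/397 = -573.93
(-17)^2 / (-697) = -17 / 41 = -0.41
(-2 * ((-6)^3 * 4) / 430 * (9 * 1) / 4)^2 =3779136 / 46225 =81.76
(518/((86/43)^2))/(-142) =-259/284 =-0.91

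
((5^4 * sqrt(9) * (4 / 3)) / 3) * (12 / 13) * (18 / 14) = 90000 / 91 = 989.01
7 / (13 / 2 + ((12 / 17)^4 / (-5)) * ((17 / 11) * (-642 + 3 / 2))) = 3783010 / 30075611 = 0.13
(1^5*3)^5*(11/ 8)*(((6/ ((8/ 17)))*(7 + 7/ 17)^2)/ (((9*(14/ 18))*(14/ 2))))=649539/ 136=4776.02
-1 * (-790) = 790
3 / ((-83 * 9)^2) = 1 / 186003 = 0.00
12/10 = 1.20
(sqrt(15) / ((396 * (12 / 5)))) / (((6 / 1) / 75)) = 125 * sqrt(15) / 9504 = 0.05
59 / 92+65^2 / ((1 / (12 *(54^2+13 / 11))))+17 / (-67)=10028287443479 / 67804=147901118.57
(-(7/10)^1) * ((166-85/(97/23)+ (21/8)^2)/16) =-1327459/198656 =-6.68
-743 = -743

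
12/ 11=1.09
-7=-7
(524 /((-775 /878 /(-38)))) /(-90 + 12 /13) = -113637784 /448725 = -253.25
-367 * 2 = -734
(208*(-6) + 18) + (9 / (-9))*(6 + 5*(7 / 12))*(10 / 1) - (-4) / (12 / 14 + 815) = -1319.16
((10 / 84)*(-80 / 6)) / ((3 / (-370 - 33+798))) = -39500 / 189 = -208.99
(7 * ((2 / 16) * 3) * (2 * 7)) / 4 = 147 / 16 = 9.19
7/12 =0.58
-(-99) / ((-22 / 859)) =-7731 / 2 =-3865.50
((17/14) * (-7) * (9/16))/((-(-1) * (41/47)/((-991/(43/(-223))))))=-1589160663/56416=-28168.62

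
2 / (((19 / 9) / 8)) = 144 / 19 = 7.58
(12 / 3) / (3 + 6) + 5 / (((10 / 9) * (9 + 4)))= 185 / 234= 0.79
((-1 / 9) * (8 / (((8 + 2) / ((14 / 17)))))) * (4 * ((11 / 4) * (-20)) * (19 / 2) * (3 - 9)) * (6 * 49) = -4587968 / 17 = -269880.47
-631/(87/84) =-17668/29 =-609.24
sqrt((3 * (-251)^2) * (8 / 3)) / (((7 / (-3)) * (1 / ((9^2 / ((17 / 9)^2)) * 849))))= -8388855234 * sqrt(2) / 2023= -5864376.10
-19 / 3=-6.33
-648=-648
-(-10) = 10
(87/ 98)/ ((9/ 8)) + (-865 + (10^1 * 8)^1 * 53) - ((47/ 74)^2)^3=81484408346775053/ 24138354055872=3375.72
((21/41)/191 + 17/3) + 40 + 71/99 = 35962031/775269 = 46.39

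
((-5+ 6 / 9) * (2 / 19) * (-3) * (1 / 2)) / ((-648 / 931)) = -0.98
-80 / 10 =-8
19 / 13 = 1.46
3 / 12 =1 / 4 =0.25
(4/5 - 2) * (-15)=18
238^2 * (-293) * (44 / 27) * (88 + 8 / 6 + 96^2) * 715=-179948579837199.01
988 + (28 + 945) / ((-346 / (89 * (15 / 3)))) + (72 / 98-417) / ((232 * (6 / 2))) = -519198935 / 1966664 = -264.00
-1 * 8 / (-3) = 8 / 3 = 2.67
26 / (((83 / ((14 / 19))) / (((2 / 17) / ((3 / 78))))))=18928 / 26809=0.71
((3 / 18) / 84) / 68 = 1 / 34272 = 0.00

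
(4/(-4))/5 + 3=14/5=2.80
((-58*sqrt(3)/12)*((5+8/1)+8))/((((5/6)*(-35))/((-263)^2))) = 416918.69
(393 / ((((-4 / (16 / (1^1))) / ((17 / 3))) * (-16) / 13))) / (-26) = -2227 / 8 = -278.38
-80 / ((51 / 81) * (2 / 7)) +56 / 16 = -15001 / 34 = -441.21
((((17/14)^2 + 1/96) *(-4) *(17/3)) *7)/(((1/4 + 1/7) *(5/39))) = -28067/6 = -4677.83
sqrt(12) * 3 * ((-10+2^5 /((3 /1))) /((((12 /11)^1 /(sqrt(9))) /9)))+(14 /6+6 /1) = 25 /3+99 * sqrt(3) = 179.81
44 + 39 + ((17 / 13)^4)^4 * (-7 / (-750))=41762812264782613181617 / 499062456887384880750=83.68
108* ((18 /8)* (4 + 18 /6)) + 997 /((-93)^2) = 14712946 /8649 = 1701.12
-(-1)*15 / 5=3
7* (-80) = -560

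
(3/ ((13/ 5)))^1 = 15/ 13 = 1.15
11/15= 0.73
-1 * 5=-5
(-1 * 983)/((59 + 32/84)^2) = -433503/1555009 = -0.28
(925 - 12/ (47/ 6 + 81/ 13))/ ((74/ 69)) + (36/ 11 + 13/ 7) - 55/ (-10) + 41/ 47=128266710498/ 146891591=873.21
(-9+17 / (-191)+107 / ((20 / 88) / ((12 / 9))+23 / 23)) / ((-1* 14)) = -809824 / 137711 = -5.88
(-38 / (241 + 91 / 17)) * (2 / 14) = -323 / 14658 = -0.02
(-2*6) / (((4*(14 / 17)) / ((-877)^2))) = -39225579 / 14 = -2801827.07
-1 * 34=-34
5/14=0.36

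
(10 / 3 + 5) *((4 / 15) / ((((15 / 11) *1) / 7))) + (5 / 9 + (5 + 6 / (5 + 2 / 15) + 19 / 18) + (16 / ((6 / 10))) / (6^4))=718799 / 37422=19.21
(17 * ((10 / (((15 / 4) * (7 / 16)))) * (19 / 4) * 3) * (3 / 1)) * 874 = 27100992 / 7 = 3871570.29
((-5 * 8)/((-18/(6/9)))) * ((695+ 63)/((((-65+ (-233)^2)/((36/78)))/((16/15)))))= 12128/1189539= 0.01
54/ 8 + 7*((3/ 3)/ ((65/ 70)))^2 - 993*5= -4950.13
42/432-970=-69833/72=-969.90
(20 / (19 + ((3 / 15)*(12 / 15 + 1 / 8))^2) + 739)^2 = 317477808090759481 / 579682754161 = 547675.10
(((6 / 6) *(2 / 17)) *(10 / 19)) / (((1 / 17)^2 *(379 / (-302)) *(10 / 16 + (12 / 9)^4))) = -66536640 / 17664053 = -3.77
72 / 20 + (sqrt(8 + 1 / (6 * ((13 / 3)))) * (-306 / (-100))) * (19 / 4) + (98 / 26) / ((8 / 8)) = 479 / 65 + 2907 * sqrt(5434) / 5200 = 48.58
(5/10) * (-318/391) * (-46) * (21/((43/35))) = 319.74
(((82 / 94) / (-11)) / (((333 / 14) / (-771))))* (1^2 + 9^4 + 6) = 968898224 / 57387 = 16883.58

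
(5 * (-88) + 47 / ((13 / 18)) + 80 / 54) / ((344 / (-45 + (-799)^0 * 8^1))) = 2424943 / 60372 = 40.17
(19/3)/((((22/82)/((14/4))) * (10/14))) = 38171/330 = 115.67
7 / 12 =0.58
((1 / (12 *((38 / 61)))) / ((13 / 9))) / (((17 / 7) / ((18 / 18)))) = 1281 / 33592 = 0.04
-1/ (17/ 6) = -6/ 17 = -0.35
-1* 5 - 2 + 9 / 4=-19 / 4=-4.75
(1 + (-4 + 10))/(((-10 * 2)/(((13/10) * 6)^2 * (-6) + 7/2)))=126539/1000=126.54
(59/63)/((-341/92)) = -5428/21483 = -0.25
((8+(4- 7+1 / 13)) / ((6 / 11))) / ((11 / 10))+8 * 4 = 526 / 13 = 40.46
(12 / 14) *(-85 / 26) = -2.80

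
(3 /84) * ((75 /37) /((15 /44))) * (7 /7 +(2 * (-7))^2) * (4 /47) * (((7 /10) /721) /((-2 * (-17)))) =2167 /21314923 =0.00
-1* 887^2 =-786769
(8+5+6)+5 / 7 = 138 / 7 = 19.71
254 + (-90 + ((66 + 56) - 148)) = 138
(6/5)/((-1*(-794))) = 3/1985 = 0.00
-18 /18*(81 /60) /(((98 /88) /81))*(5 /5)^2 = -24057 /245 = -98.19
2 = 2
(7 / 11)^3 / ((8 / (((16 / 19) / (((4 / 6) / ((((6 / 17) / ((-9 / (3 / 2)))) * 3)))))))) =-3087 / 429913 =-0.01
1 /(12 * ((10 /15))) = 1 /8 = 0.12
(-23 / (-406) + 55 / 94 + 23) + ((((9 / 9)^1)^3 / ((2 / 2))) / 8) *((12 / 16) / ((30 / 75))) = 14579339 / 610624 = 23.88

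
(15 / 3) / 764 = 5 / 764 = 0.01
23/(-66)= -23/66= -0.35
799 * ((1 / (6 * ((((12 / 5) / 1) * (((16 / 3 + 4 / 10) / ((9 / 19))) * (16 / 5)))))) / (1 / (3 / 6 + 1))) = 898875 / 418304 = 2.15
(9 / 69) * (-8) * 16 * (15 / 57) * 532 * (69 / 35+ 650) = -35049984 / 23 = -1523912.35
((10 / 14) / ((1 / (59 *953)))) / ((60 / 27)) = 506043 / 28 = 18072.96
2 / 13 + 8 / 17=138 / 221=0.62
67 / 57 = 1.18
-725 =-725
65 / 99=0.66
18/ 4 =9/ 2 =4.50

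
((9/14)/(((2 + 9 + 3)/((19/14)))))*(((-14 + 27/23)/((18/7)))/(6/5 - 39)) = 28025/3408048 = 0.01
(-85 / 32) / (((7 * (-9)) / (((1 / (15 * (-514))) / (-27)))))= 17 / 83934144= 0.00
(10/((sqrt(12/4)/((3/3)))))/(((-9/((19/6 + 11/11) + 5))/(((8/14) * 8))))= -8800 * sqrt(3)/567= -26.88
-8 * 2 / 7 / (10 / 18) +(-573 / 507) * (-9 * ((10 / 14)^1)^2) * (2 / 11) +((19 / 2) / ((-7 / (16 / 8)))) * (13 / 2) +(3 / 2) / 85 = -32203481 / 1548547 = -20.80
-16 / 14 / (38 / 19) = -4 / 7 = -0.57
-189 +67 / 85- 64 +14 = -20248 / 85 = -238.21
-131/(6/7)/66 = -917/396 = -2.32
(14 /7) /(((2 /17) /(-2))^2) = 578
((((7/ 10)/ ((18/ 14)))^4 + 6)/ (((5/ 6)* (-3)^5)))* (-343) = 137002706743/ 13286025000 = 10.31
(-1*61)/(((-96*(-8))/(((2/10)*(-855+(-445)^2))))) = -1202737/384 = -3132.13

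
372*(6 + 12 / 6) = 2976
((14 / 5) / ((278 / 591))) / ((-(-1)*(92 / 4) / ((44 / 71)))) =182028 / 1134935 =0.16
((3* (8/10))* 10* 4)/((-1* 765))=-32/255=-0.13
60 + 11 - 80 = -9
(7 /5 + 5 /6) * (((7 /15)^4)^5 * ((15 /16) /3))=5346081841940004067 /31922464608764648437500000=0.00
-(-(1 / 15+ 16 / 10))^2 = -25 / 9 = -2.78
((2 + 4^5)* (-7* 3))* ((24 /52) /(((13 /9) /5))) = -5817420 /169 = -34422.60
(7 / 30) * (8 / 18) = 14 / 135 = 0.10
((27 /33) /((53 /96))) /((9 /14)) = 1344 /583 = 2.31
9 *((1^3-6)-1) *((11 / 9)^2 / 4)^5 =-25937424601 / 66119763456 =-0.39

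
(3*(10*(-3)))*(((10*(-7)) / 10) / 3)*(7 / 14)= 105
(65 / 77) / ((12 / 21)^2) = 455 / 176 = 2.59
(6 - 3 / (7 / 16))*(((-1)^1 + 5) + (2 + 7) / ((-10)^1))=-93 / 35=-2.66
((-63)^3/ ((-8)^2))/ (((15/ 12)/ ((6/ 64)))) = -750141/ 2560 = -293.02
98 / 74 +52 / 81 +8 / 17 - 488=-24738955 / 50949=-485.56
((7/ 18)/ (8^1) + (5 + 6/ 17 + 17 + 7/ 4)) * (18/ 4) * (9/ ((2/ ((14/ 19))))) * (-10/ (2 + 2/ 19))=-3724749/ 2176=-1711.74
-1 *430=-430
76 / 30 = 38 / 15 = 2.53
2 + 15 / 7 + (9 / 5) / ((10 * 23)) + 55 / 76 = 1491069 / 305900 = 4.87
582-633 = -51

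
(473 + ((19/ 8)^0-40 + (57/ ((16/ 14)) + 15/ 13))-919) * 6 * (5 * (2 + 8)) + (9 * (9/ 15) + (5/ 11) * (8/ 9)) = -1675487927/ 12870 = -130185.54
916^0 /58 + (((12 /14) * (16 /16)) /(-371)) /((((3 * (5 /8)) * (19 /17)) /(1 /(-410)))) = 0.02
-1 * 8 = -8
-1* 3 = -3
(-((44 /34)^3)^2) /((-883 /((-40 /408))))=-566899520 /1086987144777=-0.00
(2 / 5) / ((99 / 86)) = 172 / 495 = 0.35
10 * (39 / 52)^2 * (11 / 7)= 495 / 56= 8.84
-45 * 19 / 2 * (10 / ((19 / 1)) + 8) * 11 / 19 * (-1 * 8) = 320760 / 19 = 16882.11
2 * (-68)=-136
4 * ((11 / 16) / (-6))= -11 / 24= -0.46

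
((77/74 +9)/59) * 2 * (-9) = -3.06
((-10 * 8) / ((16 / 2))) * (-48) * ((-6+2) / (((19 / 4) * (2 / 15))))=-57600 / 19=-3031.58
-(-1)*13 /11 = 13 /11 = 1.18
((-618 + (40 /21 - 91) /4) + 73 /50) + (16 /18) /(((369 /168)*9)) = -4454837789 /6974100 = -638.77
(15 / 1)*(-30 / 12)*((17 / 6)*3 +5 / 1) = -2025 / 4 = -506.25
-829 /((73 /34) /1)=-28186 /73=-386.11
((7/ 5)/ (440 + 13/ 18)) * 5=126/ 7933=0.02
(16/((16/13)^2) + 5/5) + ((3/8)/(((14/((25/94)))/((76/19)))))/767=46683605/4037488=11.56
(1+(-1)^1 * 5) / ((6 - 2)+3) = -4 / 7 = -0.57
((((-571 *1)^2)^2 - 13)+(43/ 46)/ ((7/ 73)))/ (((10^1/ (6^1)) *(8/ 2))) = 20537688146541/ 1288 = 15945410051.66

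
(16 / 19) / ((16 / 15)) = 15 / 19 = 0.79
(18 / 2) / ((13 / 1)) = 9 / 13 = 0.69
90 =90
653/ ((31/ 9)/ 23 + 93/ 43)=5812353/ 20584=282.37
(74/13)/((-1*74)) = -1/13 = -0.08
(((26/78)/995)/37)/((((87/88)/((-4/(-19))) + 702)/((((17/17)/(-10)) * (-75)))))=176/1831597791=0.00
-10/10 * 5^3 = -125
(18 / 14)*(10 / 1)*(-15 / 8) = -675 / 28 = -24.11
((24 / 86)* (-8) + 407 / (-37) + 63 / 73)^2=1507613584 / 9853321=153.01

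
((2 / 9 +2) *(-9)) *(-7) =140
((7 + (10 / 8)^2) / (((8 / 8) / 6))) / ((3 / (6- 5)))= 137 / 8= 17.12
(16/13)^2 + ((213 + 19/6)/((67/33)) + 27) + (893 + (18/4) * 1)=11690827/11323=1032.48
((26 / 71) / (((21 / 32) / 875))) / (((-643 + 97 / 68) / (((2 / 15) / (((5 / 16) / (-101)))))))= 914268160 / 27877653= 32.80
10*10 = 100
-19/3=-6.33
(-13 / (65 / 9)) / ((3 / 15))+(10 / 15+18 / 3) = -7 / 3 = -2.33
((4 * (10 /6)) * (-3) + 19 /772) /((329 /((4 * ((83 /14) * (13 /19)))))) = -0.99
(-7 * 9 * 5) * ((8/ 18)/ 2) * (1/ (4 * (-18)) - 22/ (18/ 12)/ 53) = 38815/ 1908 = 20.34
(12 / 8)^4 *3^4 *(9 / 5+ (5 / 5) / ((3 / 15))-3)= 124659 / 80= 1558.24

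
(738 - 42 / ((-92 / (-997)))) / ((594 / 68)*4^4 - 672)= 73729 / 407744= 0.18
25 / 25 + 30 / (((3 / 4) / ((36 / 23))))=1463 / 23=63.61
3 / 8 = 0.38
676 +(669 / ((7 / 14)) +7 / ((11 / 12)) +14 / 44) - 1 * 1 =44461 / 22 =2020.95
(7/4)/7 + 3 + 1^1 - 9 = -19/4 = -4.75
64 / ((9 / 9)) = 64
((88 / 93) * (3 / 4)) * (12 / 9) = 88 / 93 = 0.95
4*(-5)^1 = -20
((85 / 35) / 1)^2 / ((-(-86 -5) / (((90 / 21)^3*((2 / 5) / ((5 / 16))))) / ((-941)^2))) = 8844042551040 / 1529437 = 5782547.79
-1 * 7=-7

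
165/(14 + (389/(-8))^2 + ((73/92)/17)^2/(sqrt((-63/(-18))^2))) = 11300963520/162897652871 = 0.07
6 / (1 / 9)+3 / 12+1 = 221 / 4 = 55.25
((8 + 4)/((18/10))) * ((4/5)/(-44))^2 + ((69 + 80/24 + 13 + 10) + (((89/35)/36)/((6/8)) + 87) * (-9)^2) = 30280098/4235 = 7149.96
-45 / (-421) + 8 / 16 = 511 / 842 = 0.61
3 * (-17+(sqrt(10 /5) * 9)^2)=435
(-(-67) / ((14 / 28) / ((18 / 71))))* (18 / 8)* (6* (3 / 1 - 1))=65124 / 71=917.24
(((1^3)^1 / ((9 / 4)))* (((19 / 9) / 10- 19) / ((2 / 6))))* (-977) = 3304214 / 135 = 24475.66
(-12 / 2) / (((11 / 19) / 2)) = -228 / 11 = -20.73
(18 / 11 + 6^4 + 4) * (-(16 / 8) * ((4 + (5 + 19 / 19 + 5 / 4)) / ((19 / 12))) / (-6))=644310 / 209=3082.82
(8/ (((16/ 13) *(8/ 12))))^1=39/ 4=9.75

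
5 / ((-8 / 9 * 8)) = -45 / 64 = -0.70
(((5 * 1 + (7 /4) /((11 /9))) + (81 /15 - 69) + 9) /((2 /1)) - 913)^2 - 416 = 169924770889 /193600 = 877710.59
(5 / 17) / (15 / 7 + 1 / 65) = 0.14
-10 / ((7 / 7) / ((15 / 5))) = -30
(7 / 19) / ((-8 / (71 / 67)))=-497 / 10184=-0.05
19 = 19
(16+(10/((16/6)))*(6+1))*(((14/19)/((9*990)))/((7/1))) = 169/338580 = 0.00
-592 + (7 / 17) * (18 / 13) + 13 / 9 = -1173481 / 1989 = -589.99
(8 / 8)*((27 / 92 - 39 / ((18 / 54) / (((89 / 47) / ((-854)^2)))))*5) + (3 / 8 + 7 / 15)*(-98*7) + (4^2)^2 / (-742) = -361184332948081 / 626770523820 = -576.26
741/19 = 39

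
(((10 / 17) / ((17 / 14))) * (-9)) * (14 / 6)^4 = -336140 / 2601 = -129.23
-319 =-319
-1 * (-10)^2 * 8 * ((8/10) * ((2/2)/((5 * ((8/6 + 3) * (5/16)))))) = -6144/65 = -94.52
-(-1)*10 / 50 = 0.20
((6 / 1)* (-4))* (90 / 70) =-216 / 7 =-30.86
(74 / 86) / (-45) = -37 / 1935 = -0.02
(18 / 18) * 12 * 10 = 120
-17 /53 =-0.32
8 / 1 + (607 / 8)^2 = 368961 / 64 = 5765.02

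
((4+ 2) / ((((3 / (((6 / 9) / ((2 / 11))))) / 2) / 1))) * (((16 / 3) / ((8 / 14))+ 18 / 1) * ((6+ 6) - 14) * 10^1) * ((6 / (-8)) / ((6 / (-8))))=-72160 / 9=-8017.78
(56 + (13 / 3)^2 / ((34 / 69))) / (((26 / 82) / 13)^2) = 16135919 / 102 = 158195.28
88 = 88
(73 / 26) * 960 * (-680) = -23827200 / 13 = -1832861.54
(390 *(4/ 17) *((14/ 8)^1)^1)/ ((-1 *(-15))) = 182/ 17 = 10.71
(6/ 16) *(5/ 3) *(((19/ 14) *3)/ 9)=95/ 336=0.28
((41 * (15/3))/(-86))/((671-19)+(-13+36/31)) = -1271/341334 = -0.00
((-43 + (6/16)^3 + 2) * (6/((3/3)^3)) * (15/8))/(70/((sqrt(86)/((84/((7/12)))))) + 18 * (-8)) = -3668875 * sqrt(86)/78872576-4507475/78872576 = -0.49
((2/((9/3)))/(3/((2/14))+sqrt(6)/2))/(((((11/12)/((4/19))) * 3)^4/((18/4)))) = 2752512/559052719973-65536 * sqrt(6)/559052719973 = 0.00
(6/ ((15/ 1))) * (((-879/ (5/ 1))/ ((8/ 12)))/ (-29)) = 2637/ 725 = 3.64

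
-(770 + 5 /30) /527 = -4621 /3162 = -1.46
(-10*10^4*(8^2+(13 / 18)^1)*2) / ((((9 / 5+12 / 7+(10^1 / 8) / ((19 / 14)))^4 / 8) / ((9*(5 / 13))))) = -926265.62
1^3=1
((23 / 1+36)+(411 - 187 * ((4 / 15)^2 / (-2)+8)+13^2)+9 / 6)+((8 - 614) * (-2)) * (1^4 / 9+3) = 1314817 / 450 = 2921.82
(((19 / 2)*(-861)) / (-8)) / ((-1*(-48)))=5453 / 256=21.30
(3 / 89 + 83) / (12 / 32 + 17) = 59120 / 12371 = 4.78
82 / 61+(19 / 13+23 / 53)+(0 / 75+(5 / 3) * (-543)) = -37900081 / 42029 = -901.76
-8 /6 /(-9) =4 /27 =0.15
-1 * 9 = -9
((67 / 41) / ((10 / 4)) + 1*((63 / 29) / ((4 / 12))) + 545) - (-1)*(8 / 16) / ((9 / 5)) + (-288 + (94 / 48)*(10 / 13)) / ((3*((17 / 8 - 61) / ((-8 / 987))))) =357262455653413 / 646704341010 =552.44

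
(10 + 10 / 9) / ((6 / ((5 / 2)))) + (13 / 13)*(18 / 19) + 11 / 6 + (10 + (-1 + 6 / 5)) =90341 / 5130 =17.61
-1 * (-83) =83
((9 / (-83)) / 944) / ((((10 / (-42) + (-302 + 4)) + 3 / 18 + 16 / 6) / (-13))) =-2457 / 486056632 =-0.00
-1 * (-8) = 8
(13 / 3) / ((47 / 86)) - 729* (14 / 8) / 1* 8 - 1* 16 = -1440184 / 141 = -10214.07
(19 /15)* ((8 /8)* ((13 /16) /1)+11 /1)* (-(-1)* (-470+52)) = -250173 /40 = -6254.32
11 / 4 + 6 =35 / 4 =8.75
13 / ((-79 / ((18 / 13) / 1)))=-18 / 79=-0.23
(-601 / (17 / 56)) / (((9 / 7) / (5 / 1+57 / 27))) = -15077888 / 1377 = -10949.81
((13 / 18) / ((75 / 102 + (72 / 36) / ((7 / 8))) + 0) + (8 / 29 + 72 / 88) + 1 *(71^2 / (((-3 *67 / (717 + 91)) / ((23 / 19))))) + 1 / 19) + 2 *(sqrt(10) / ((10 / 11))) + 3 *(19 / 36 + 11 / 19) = -257794347660775 / 10511155908 + 11 *sqrt(10) / 5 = -24518.83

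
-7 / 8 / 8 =-7 / 64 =-0.11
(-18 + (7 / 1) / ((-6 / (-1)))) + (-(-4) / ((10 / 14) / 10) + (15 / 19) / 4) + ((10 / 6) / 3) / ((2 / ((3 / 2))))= 4535 / 114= 39.78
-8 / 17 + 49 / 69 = 281 / 1173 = 0.24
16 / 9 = 1.78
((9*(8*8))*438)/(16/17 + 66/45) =32166720/307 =104777.59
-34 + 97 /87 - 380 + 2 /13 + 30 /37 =-17237633 /41847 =-411.92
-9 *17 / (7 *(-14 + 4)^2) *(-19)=4.15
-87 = -87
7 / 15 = 0.47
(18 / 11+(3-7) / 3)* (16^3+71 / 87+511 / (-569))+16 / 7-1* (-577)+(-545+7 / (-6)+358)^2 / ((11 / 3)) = 524959714141 / 45740772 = 11476.84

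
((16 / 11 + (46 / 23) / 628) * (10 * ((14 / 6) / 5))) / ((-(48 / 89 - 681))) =3136805 / 313766541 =0.01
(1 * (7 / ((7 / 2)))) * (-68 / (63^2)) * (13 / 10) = -884 / 19845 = -0.04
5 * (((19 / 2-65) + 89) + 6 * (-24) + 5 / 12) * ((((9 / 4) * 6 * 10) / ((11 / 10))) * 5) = -7430625 / 22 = -337755.68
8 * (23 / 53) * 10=1840 / 53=34.72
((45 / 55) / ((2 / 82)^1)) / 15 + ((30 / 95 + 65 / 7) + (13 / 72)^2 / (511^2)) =16745439827293 / 1414565570880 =11.84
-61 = -61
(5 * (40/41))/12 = 50/123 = 0.41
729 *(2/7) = 1458/7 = 208.29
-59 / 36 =-1.64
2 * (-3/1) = -6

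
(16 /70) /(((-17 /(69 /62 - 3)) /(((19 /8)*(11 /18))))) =2717 /73780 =0.04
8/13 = 0.62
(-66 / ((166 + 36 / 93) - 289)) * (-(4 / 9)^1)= -2728 / 11403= -0.24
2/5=0.40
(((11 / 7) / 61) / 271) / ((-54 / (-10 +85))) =-275 / 2082906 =-0.00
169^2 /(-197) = -28561 /197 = -144.98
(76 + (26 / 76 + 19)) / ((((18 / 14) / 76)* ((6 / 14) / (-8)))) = -2840432 / 27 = -105201.19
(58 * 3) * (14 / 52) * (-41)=-24969 / 13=-1920.69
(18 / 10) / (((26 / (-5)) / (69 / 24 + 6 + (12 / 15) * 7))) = -5211 / 1040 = -5.01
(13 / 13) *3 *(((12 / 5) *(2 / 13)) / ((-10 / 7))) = -252 / 325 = -0.78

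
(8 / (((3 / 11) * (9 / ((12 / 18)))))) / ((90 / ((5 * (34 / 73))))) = 2992 / 53217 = 0.06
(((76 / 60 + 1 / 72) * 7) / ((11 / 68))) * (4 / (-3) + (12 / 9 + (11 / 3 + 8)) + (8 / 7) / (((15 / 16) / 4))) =1512541 / 1650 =916.69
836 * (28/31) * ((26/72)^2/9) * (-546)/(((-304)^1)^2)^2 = -1184183/1693084778496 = -0.00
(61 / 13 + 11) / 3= 68 / 13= 5.23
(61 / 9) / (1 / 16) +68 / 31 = 30868 / 279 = 110.64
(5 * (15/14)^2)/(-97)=-1125/19012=-0.06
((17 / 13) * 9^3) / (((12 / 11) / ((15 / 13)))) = 681615 / 676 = 1008.31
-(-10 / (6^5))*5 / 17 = 25 / 66096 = 0.00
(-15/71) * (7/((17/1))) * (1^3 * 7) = -735/1207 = -0.61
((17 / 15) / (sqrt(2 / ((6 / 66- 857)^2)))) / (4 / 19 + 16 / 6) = 238.68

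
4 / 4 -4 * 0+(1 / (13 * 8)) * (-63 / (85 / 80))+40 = 8935 / 221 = 40.43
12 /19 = 0.63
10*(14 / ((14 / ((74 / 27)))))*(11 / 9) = 8140 / 243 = 33.50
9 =9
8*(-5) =-40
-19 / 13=-1.46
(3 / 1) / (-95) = -3 / 95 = -0.03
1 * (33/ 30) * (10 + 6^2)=253/ 5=50.60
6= 6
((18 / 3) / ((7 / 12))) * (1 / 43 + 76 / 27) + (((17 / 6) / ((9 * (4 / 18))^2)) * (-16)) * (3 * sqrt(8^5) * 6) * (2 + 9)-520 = -287232 * sqrt(2)-443200 / 903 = -406698.20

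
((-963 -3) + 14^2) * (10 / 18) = -3850 / 9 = -427.78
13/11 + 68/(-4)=-174/11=-15.82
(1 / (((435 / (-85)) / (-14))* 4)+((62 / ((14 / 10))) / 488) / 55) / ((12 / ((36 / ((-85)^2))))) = 1120583 / 3936555700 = 0.00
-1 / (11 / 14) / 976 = -7 / 5368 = -0.00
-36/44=-9/11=-0.82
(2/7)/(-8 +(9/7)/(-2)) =-4/121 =-0.03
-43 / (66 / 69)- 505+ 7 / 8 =-48319 / 88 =-549.08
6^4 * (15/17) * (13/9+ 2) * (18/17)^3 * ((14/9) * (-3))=-1822383360/83521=-21819.46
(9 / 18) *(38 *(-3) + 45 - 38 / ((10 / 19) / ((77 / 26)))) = -36767 / 260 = -141.41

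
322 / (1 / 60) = 19320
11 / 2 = 5.50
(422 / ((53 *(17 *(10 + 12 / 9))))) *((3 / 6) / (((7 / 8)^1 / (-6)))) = -15192 / 107219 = -0.14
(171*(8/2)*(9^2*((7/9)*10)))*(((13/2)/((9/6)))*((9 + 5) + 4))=33611760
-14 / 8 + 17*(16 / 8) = 32.25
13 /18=0.72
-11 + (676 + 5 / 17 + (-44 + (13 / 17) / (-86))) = 908319 / 1462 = 621.29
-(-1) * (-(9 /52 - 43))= 2227 /52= 42.83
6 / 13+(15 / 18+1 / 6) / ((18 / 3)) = 49 / 78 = 0.63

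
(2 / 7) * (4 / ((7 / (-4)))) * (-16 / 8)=1.31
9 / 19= 0.47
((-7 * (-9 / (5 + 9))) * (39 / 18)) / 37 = 39 / 148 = 0.26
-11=-11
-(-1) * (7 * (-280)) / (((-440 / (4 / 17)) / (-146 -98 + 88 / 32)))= -252.86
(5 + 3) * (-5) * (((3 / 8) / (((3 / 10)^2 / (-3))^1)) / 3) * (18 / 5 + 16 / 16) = 2300 / 3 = 766.67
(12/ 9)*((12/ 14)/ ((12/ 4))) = 8/ 21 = 0.38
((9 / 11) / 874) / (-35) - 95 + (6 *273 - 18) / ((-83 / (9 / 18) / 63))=-19824309097 / 27928670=-709.82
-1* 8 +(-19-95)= -122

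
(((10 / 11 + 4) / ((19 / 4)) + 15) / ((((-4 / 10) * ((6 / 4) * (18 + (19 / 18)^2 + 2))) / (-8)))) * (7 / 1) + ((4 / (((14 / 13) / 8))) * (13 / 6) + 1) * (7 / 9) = 4699097317 / 38603763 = 121.73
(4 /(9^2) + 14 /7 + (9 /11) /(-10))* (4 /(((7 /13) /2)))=911612 /31185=29.23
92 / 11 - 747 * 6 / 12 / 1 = -8033 / 22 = -365.14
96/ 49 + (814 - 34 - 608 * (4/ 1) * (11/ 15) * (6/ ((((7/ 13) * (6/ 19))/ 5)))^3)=-10078295537764/ 1029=-9794261941.46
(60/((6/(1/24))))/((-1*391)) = -5/4692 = -0.00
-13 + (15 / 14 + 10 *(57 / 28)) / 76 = -3383 / 266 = -12.72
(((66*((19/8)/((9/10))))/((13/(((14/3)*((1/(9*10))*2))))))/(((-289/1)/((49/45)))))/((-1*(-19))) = -3773/13694265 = -0.00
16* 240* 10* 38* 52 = 75878400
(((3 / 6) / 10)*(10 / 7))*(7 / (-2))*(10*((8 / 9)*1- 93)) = 4145 / 18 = 230.28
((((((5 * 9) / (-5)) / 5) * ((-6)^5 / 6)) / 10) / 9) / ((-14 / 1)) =-324 / 175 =-1.85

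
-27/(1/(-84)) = 2268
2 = 2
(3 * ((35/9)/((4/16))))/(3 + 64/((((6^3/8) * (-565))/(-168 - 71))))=101700/8723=11.66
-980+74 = -906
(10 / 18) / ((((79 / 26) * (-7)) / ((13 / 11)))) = -1690 / 54747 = -0.03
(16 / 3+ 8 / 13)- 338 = -12950 / 39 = -332.05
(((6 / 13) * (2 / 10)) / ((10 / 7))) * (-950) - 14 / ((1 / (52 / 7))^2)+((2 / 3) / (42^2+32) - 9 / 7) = -204762767 / 245154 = -835.24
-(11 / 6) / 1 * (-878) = 4829 / 3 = 1609.67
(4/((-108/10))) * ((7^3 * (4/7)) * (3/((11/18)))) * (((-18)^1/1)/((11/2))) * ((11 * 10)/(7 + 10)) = 1411200/187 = 7546.52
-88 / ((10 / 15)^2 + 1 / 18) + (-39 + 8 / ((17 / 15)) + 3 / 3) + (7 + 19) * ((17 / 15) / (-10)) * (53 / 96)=-25528721 / 122400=-208.57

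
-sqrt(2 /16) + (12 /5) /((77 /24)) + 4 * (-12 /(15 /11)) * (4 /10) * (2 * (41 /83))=-2103008 /159775- sqrt(2) /4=-13.52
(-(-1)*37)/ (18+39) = 37/ 57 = 0.65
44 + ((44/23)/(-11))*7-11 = 731/23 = 31.78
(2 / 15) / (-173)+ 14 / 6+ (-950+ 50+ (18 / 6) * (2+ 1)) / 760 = 457627 / 394440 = 1.16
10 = 10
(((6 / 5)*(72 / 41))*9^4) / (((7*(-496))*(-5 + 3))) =177147 / 88970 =1.99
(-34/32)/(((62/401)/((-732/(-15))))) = -415837/1240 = -335.35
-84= -84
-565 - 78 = -643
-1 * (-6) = 6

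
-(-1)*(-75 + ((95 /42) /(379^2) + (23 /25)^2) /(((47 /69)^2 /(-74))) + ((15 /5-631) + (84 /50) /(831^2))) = -267777726663520979014 /319545706047763125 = -838.00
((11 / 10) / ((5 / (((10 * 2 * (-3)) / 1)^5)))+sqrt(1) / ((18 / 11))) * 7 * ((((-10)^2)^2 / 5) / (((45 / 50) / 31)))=-6682072296130000 / 81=-82494719705308.64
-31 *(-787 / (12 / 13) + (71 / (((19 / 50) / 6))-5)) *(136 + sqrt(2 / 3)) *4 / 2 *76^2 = -38495419072 / 3-283054552 *sqrt(6) / 9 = -12908844048.64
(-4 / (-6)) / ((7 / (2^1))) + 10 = 214 / 21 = 10.19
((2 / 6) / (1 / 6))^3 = 8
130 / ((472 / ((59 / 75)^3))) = 45253 / 337500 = 0.13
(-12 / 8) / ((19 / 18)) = -27 / 19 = -1.42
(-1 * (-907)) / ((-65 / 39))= -2721 / 5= -544.20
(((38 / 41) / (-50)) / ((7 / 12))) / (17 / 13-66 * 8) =2964 / 49127225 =0.00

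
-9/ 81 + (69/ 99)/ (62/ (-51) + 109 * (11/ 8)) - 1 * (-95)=569802434/ 6004647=94.89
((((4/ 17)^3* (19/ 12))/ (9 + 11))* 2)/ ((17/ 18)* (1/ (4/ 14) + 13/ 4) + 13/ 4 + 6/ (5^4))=152000/ 710021847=0.00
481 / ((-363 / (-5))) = 2405 / 363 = 6.63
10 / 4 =2.50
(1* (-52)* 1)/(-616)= 13/154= 0.08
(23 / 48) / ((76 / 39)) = 299 / 1216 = 0.25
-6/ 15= -2/ 5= -0.40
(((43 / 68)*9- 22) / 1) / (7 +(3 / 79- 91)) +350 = 157953011 / 451044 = 350.19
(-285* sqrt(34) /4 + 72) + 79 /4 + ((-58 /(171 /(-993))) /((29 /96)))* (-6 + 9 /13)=-5756135 /988- 285* sqrt(34) /4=-6241.50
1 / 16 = 0.06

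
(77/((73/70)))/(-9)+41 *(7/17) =96929/11169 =8.68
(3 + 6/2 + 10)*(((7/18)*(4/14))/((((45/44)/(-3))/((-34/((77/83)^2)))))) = 14990464/72765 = 206.01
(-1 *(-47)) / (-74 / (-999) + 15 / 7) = 8883 / 419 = 21.20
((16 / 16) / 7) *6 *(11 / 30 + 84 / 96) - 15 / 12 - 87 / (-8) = 2993 / 280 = 10.69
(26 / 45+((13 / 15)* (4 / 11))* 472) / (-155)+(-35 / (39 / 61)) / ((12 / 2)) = -6707581 / 664950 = -10.09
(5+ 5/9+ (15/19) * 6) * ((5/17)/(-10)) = -880/2907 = -0.30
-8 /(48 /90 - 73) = 120 /1087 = 0.11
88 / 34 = 44 / 17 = 2.59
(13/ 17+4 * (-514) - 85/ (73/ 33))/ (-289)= 2598232/ 358649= 7.24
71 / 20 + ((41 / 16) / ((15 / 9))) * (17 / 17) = 407 / 80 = 5.09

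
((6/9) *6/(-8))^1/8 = -1/16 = -0.06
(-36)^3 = -46656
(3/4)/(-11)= -3/44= -0.07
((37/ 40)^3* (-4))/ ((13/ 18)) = -455877/ 104000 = -4.38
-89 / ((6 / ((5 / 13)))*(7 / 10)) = -2225 / 273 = -8.15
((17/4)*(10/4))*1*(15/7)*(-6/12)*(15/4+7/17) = -21225/448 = -47.38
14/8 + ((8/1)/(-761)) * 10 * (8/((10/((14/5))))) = 23051/15220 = 1.51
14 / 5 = 2.80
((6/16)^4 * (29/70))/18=261/573440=0.00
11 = 11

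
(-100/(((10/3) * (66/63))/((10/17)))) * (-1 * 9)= 28350/187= 151.60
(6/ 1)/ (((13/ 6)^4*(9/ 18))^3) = 104485552128/ 23298085122481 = 0.00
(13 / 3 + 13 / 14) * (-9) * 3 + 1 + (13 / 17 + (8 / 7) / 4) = -140.02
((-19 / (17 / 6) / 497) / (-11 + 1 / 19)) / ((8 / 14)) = 0.00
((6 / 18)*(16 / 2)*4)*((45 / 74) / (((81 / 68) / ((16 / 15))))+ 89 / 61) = 3907040 / 182817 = 21.37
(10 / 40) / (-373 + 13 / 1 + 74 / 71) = -71 / 101944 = -0.00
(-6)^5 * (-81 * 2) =1259712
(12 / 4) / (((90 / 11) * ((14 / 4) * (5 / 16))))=176 / 525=0.34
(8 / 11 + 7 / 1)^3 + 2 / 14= 4300206 / 9317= 461.54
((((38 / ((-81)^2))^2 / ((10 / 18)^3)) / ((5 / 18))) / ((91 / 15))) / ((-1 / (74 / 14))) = -106856 / 174139875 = -0.00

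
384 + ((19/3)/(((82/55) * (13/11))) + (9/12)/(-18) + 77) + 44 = 2168469/4264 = 508.55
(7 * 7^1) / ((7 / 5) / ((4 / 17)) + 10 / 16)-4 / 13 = 7.14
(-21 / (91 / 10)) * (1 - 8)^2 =-1470 / 13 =-113.08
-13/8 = -1.62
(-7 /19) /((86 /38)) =-7 /43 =-0.16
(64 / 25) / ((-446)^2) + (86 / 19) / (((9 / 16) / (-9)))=-1710677296 / 23621275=-72.42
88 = 88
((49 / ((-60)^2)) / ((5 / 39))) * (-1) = -637 / 6000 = -0.11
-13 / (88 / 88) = -13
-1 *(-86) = 86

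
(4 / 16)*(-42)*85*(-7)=12495 / 2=6247.50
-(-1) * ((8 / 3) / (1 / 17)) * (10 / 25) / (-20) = -68 / 75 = -0.91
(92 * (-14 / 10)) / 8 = -161 / 10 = -16.10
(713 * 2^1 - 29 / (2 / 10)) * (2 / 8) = 1281 / 4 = 320.25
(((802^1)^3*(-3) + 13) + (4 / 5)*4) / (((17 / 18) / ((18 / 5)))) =-2507029068636 / 425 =-5898891926.20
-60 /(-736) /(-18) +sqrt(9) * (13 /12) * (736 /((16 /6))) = 990283 /1104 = 897.00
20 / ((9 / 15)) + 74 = 322 / 3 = 107.33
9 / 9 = 1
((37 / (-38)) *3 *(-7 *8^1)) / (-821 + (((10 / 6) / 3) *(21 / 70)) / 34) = -634032 / 3182177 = -0.20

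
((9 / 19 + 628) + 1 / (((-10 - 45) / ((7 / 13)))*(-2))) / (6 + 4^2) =17075763 / 597740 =28.57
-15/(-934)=15/934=0.02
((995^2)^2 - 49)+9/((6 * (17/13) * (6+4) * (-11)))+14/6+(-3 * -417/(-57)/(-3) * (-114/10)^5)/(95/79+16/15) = 3696457523866424957599/3771322500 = 980148879833.65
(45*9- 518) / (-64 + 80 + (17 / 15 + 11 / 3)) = -565 / 104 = -5.43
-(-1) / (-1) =-1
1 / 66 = 0.02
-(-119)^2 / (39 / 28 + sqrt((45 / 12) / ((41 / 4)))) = -211338764 / 16867 + 11102224 * sqrt(615) / 50601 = -7088.60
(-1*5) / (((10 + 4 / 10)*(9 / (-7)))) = 175 / 468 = 0.37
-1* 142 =-142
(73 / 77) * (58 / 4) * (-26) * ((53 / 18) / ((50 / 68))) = -24796421 / 17325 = -1431.25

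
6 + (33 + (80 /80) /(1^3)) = 40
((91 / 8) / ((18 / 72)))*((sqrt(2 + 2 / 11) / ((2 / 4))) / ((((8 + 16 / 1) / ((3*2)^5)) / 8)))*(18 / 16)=530712*sqrt(66) / 11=391956.79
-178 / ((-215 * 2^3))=89 / 860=0.10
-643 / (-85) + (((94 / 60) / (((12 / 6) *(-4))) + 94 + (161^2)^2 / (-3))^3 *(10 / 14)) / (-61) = 2640151501891003951757756602754831 / 20069683200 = 131549236506683072693332.60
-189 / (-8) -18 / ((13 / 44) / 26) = -12483 / 8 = -1560.38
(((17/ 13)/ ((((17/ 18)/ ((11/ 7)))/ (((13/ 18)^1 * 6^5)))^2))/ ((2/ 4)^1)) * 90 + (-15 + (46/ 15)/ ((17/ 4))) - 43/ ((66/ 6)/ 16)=2824864846426541/ 137445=20552692687.45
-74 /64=-37 /32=-1.16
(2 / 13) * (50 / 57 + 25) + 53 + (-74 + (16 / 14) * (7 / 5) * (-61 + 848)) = 4602281 / 3705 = 1242.18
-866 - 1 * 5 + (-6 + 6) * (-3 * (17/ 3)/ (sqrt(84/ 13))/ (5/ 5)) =-871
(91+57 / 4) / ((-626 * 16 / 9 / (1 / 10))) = -3789 / 400640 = -0.01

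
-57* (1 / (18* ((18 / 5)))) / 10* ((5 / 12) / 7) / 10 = -19 / 36288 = -0.00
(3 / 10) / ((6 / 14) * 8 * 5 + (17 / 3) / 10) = 63 / 3719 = 0.02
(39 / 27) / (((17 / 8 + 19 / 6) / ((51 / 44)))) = 0.32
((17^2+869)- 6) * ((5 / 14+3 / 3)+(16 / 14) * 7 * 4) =38427.43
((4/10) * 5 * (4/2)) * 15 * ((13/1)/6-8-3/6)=-380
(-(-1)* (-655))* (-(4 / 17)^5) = 670720 / 1419857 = 0.47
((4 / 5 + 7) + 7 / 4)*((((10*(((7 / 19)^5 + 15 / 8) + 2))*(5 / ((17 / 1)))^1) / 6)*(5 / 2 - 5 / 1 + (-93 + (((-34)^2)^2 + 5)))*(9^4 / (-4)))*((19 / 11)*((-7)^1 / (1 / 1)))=3004389368712814973625 / 6238726912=481570905585.56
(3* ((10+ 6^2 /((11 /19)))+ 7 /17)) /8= 40725 /1496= 27.22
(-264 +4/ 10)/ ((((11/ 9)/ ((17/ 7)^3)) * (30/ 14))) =-1441.63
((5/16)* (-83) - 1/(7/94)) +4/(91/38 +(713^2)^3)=-39.37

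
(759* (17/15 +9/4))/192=51359/3840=13.37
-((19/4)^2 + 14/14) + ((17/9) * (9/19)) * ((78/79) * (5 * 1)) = -459797/24016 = -19.15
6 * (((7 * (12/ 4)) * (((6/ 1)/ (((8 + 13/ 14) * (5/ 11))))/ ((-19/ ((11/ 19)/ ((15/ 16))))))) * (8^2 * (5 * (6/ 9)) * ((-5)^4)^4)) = -71148000000000000/ 361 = -197085872576177.29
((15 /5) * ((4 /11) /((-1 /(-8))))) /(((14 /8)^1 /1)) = 384 /77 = 4.99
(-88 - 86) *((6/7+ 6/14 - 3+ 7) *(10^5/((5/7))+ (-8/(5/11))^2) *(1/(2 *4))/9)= -313650776/175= -1792290.15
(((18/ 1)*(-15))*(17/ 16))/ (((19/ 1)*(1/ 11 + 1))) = -8415/ 608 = -13.84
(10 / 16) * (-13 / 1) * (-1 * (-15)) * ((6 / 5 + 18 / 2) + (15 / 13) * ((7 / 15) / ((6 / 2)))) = -1265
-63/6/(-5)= 21/10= 2.10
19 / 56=0.34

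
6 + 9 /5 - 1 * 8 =-1 /5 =-0.20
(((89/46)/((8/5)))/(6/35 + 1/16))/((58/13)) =202475/174754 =1.16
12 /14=6 /7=0.86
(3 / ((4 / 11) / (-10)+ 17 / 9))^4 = 4863017300625 / 707094310321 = 6.88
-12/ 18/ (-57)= 2/ 171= 0.01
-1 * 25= -25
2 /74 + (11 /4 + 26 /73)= 33851 /10804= 3.13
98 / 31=3.16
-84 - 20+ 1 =-103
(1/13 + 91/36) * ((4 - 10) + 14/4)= -6095/936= -6.51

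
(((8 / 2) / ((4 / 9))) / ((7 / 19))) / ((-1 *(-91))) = 171 / 637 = 0.27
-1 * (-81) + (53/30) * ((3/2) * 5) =94.25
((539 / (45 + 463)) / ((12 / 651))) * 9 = 1052667 / 2032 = 518.04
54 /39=18 /13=1.38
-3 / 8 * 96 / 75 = -12 / 25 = -0.48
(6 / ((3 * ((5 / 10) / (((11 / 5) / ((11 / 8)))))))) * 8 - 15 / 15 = 50.20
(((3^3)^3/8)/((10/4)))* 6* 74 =2184813/5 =436962.60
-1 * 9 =-9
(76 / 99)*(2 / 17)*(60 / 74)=1520 / 20757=0.07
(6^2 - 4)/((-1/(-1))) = 32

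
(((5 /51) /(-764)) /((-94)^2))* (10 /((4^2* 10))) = -5 /5508574464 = -0.00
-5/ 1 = -5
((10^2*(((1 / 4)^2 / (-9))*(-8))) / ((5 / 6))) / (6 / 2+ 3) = 1.11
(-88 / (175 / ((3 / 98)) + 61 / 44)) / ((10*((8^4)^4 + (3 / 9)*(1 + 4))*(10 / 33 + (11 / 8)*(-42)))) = 0.00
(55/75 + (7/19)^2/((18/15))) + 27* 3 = 886397/10830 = 81.85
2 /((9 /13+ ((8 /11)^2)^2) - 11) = -190333 /954323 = -0.20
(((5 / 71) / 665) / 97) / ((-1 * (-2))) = 1 / 1831942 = 0.00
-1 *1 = -1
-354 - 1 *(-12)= -342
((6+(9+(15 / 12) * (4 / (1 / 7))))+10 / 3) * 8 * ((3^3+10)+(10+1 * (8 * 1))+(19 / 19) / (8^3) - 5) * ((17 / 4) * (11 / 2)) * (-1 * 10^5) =-49868614583.33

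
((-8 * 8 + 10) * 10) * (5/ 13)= -2700/ 13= -207.69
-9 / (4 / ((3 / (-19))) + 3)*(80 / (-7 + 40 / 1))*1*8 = 5760 / 737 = 7.82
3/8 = 0.38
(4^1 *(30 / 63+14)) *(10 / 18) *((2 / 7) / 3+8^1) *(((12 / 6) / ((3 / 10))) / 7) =20672000 / 83349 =248.02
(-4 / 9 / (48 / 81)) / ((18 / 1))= -1 / 24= -0.04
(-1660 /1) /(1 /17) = -28220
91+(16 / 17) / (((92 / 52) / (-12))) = 33085 / 391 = 84.62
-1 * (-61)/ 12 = 61/ 12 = 5.08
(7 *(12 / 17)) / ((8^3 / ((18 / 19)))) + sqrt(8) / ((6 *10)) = 189 / 20672 + sqrt(2) / 30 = 0.06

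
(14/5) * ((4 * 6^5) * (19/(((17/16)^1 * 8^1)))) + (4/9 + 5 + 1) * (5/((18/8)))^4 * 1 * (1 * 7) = 982624771072/5019165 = 195774.55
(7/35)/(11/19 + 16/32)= 38/205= 0.19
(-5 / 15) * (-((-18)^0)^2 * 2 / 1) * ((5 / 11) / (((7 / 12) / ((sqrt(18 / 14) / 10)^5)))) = 243 * sqrt(7) / 66027500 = 0.00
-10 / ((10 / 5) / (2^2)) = -20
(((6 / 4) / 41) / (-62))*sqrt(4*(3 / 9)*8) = -sqrt(6) / 1271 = -0.00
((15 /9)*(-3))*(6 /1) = -30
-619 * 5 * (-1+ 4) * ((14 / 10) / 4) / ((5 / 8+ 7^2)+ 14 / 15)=-389970 / 6067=-64.28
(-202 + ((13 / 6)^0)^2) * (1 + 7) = -1608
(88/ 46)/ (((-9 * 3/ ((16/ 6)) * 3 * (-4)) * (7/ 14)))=0.03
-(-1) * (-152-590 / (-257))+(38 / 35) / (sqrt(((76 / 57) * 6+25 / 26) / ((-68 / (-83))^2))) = -38474 / 257+2584 * sqrt(6058) / 676865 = -149.41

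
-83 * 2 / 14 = -83 / 7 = -11.86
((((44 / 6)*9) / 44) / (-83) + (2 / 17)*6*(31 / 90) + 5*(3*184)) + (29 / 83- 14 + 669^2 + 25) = 19062577877 / 42330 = 450332.57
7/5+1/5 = 8/5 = 1.60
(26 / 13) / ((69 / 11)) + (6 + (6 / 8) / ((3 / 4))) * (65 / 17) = 31769 / 1173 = 27.08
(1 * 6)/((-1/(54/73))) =-4.44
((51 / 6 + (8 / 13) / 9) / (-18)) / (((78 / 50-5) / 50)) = 1253125 / 181116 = 6.92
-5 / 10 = -1 / 2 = -0.50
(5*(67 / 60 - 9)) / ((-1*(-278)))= -473 / 3336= -0.14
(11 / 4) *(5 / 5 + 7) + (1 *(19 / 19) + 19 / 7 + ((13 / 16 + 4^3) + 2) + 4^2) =12155 / 112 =108.53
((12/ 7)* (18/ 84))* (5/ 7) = 90/ 343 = 0.26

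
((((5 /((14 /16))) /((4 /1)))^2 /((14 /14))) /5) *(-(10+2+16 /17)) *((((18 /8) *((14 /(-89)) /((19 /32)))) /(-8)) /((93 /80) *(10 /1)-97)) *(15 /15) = 633600 /137439407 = 0.00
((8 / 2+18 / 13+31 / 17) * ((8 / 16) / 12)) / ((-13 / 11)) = -5841 / 22984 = -0.25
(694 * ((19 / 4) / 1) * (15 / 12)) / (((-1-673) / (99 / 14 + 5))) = -5571085 / 75488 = -73.80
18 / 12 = 3 / 2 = 1.50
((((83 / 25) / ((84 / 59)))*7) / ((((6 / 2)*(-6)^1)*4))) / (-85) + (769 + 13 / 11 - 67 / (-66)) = 15575147867 / 20196000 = 771.20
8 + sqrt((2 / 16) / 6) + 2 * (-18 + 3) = -22 + sqrt(3) / 12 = -21.86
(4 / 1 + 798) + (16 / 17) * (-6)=13538 / 17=796.35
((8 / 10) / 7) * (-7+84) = 44 / 5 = 8.80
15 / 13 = 1.15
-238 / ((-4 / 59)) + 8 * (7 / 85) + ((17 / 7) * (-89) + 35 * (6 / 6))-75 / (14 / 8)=558817 / 170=3287.16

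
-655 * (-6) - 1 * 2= 3928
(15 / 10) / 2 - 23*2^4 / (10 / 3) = -2193 / 20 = -109.65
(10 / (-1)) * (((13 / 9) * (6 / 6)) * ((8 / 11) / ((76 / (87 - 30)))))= -260 / 33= -7.88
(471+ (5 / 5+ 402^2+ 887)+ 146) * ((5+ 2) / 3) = 1141763 / 3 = 380587.67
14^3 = 2744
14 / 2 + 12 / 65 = 467 / 65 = 7.18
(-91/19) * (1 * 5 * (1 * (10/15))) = -910/57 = -15.96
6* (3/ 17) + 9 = 171/ 17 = 10.06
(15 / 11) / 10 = 3 / 22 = 0.14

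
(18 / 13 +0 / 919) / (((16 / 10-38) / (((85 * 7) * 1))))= -3825 / 169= -22.63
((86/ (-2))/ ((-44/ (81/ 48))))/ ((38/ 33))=3483/ 2432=1.43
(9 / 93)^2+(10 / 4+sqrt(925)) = 4823 / 1922+5 * sqrt(37) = 32.92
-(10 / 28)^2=-25 / 196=-0.13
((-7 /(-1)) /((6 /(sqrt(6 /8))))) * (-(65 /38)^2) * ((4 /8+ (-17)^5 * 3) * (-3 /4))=-251953595075 * sqrt(3) /46208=-9444174.77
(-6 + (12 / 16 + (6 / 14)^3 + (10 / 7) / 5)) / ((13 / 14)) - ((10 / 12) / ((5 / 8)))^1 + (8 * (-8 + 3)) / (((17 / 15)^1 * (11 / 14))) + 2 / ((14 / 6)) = -36205523 / 714714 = -50.66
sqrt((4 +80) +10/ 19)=sqrt(30514)/ 19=9.19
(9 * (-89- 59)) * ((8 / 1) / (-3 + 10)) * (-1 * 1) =1522.29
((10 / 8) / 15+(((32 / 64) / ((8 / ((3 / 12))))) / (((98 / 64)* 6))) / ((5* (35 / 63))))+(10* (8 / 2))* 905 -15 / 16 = 36199.15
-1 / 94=-0.01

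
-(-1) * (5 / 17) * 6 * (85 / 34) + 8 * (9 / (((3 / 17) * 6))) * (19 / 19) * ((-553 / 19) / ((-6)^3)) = 236767 / 17442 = 13.57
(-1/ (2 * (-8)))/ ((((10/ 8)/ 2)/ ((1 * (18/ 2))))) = 0.90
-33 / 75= -11 / 25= -0.44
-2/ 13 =-0.15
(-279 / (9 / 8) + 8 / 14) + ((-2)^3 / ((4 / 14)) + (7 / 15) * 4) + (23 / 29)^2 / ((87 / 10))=-700364486 / 2560845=-273.49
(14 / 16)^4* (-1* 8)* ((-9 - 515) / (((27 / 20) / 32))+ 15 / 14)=1610259805 / 27648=58241.46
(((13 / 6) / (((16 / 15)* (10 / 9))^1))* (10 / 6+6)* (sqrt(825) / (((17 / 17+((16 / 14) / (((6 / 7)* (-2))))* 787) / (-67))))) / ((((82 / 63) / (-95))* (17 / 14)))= -37767714075* sqrt(33) / 70079168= -3095.91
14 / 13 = 1.08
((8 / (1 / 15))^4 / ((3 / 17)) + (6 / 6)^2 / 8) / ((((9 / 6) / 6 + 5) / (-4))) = -18800640002 / 21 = -895268571.52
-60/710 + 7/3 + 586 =125297/213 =588.25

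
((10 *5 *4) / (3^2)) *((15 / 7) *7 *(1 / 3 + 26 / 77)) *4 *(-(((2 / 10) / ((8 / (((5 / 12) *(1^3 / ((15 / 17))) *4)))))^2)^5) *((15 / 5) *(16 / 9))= -62495810913919 / 237536043652841472000000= -0.00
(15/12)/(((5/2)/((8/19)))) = 4/19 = 0.21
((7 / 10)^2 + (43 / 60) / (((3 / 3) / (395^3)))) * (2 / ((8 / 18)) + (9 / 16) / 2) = 84471448359 / 400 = 211178620.90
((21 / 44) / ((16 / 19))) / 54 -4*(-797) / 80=2525561 / 63360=39.86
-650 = -650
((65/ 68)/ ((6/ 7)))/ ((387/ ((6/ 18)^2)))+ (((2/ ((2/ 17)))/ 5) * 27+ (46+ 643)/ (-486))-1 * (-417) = 3605115911/ 7105320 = 507.38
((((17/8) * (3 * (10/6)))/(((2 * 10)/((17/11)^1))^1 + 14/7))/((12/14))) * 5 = 50575/12192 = 4.15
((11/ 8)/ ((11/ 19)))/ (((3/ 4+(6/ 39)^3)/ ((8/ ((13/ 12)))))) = 154128/ 6623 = 23.27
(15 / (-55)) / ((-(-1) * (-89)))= 3 / 979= 0.00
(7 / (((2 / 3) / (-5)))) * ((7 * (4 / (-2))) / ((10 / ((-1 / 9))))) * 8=-196 / 3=-65.33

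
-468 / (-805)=468 / 805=0.58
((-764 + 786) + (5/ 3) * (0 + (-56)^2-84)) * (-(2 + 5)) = -107282/ 3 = -35760.67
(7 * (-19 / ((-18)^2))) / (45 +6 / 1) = -133 / 16524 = -0.01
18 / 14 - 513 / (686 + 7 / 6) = 0.54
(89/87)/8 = 89/696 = 0.13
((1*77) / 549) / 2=77 / 1098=0.07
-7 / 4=-1.75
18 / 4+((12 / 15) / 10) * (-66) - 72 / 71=-6369 / 3550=-1.79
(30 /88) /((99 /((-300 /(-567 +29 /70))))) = 8750 /4798981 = 0.00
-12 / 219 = -0.05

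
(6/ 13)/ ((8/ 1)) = 3/ 52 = 0.06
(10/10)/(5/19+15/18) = 114/125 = 0.91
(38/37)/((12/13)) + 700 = 155647/222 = 701.11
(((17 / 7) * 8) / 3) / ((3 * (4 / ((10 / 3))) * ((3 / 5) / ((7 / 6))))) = 850 / 243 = 3.50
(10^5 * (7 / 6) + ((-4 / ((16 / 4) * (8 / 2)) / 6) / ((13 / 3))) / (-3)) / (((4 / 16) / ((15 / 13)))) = 182000005 / 338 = 538461.55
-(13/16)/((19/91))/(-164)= 0.02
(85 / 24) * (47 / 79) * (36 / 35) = 2397 / 1106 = 2.17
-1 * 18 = -18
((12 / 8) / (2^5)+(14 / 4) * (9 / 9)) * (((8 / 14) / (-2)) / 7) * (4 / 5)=-227 / 1960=-0.12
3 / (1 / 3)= 9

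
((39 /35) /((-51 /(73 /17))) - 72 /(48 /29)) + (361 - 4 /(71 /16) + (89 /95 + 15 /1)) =9072421367 /27290270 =332.44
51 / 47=1.09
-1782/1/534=-3.34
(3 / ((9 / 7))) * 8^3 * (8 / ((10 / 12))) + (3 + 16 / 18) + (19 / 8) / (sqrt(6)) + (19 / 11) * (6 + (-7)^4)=19 * sqrt(6) / 48 + 7736966 / 495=15631.20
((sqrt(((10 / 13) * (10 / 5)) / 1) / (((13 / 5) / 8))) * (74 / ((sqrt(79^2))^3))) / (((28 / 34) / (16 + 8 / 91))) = 73668480 * sqrt(65) / 53077127467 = 0.01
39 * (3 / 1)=117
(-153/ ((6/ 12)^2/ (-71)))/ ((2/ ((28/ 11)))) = 608328/ 11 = 55302.55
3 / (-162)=-1 / 54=-0.02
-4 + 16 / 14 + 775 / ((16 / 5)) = 26805 / 112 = 239.33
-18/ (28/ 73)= -657/ 14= -46.93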